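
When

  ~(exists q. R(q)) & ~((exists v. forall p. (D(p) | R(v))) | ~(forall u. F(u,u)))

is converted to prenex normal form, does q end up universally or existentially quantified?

universal

Drive negations inward (¬∀x A ≡ ∃x ¬A, ¬∃x A ≡ ∀x ¬A, De Morgan for ∧/∨):
  (forall q. ~R(q)) & (forall v. exists p. (~D(p) & ~R(v))) & (forall u. F(u,u))
All bound variables are already distinct, so no renaming is needed.
Finally move all quantifiers to the prefix:
  forall q. forall v. exists p. forall u. (~R(q) & ~D(p) & ~R(v) & F(u,u))
The quantifier exists q sits under an odd number of negations, so it flips to forall q.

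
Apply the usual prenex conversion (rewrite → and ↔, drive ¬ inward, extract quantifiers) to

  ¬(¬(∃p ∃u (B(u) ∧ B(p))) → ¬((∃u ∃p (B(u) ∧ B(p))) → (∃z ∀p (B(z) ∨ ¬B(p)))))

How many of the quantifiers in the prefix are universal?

First replace A → B with ¬A ∨ B.
  ¬(¬¬(∃p ∃u (B(u) ∧ B(p))) ∨ ¬(¬(∃u ∃p (B(u) ∧ B(p))) ∨ (∃z ∀p (B(z) ∨ ¬B(p)))))
Push ¬ through the quantifiers and connectives to reach negation normal form:
  (∀p ∀u (¬B(u) ∨ ¬B(p))) ∧ ((∀u ∀p (¬B(u) ∨ ¬B(p))) ∨ (∃z ∀p (B(z) ∨ ¬B(p))))
Rename bound variables to avoid capture: u↦s, p↦v, p↦q.
  (∀p ∀u (¬B(u) ∨ ¬B(p))) ∧ ((∀s ∀v (¬B(s) ∨ ¬B(v))) ∨ (∃z ∀q (B(z) ∨ ¬B(q))))
Extract every quantifier outward, since the variables are now distinct and don't occur free across branches:
  ∀p ∀u ∀s ∀v ∃z ∀q ((¬B(u) ∨ ¬B(p)) ∧ (¬B(s) ∨ ¬B(v) ∨ B(z) ∨ ¬B(q)))
The prefix is ∀p ∀u ∀s ∀v ∃z ∀q: 5 universal, 1 existential.

5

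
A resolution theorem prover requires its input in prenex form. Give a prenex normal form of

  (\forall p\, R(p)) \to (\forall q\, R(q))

First replace A → B with ¬A ∨ B.
  \neg (\forall p\, R(p)) \lor (\forall q\, R(q))
Drive negations inward (¬∀x A ≡ ∃x ¬A, ¬∃x A ≡ ∀x ¬A, De Morgan for ∧/∨):
  (\exists p\, \neg R(p)) \lor (\forall q\, R(q))
All bound variables are already distinct, so no renaming is needed.
Extract every quantifier outward, since the variables are now distinct and don't occur free across branches:
  \exists p\, \forall q\, (\neg R(p) \lor R(q))

\exists p\, \forall q\, (\neg R(p) \lor R(q))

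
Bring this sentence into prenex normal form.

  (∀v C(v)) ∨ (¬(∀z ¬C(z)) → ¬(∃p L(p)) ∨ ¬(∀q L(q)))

Eliminate → and ↔ using ¬ and ∨.
  (∀v C(v)) ∨ ¬¬(∀z ¬C(z)) ∨ ¬(∃p L(p)) ∨ ¬(∀q L(q))
Move each ¬ inward, flipping quantifiers it crosses:
  (∀v C(v)) ∨ (∀z ¬C(z)) ∨ (∀p ¬L(p)) ∨ (∃q ¬L(q))
All bound variables are already distinct, so no renaming is needed.
Finally move all quantifiers to the prefix:
  ∀v ∀z ∀p ∃q (C(v) ∨ ¬C(z) ∨ ¬L(p) ∨ ¬L(q))

∀v ∀z ∀p ∃q (C(v) ∨ ¬C(z) ∨ ¬L(p) ∨ ¬L(q))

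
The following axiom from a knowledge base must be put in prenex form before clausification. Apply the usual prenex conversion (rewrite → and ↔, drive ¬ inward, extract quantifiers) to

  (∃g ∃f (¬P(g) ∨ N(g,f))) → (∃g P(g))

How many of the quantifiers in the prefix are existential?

1

First replace A → B with ¬A ∨ B.
  ¬(∃g ∃f (¬P(g) ∨ N(g,f))) ∨ (∃g P(g))
Move each ¬ inward, flipping quantifiers it crosses:
  (∀g ∀f (P(g) ∧ ¬N(g,f))) ∨ (∃g P(g))
Standardize variables apart so no two quantifiers bind the same name: g↦t.
  (∀g ∀f (P(g) ∧ ¬N(g,f))) ∨ (∃t P(t))
Pull the quantifiers to the front (each side's bound variable is not free in the other side):
  ∀g ∀f ∃t (P(g) ∧ ¬N(g,f) ∨ P(t))
The prefix is ∀g ∀f ∃t: 2 universal, 1 existential.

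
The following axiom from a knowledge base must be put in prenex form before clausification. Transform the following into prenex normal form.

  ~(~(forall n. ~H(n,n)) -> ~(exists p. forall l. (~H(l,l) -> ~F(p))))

Rewrite implications/biconditionals: A → B as ¬A ∨ B.
  ~(~~(forall n. ~H(n,n)) | ~(exists p. forall l. (~~H(l,l) | ~F(p))))
Move each ¬ inward, flipping quantifiers it crosses:
  (exists n. H(n,n)) & (exists p. forall l. (H(l,l) | ~F(p)))
All bound variables are already distinct, so no renaming is needed.
Extract every quantifier outward, since the variables are now distinct and don't occur free across branches:
  exists n. exists p. forall l. (H(n,n) & (H(l,l) | ~F(p)))

exists n. exists p. forall l. (H(n,n) & (H(l,l) | ~F(p)))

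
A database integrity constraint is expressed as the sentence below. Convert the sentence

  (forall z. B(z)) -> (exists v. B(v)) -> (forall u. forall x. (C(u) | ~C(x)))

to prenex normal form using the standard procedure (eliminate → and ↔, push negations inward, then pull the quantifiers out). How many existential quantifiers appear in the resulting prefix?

1

Eliminate → and ↔ using ¬ and ∨.
  ~(forall z. B(z)) | ~(exists v. B(v)) | (forall u. forall x. (C(u) | ~C(x)))
Push ¬ through the quantifiers and connectives to reach negation normal form:
  (exists z. ~B(z)) | (forall v. ~B(v)) | (forall u. forall x. (C(u) | ~C(x)))
All bound variables are already distinct, so no renaming is needed.
Finally move all quantifiers to the prefix:
  exists z. forall v. forall u. forall x. (~B(z) | ~B(v) | C(u) | ~C(x))
The prefix is exists z forall v forall u forall x: 3 universal, 1 existential.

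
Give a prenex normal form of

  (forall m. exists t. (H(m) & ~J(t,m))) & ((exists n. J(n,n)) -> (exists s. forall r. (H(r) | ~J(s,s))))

Eliminate → and ↔ using ¬ and ∨.
  (forall m. exists t. (H(m) & ~J(t,m))) & (~(exists n. J(n,n)) | (exists s. forall r. (H(r) | ~J(s,s))))
Push ¬ through the quantifiers and connectives to reach negation normal form:
  (forall m. exists t. (H(m) & ~J(t,m))) & ((forall n. ~J(n,n)) | (exists s. forall r. (H(r) | ~J(s,s))))
All bound variables are already distinct, so no renaming is needed.
Finally move all quantifiers to the prefix:
  forall m. exists t. forall n. exists s. forall r. (H(m) & ~J(t,m) & (~J(n,n) | H(r) | ~J(s,s)))

forall m. exists t. forall n. exists s. forall r. (H(m) & ~J(t,m) & (~J(n,n) | H(r) | ~J(s,s)))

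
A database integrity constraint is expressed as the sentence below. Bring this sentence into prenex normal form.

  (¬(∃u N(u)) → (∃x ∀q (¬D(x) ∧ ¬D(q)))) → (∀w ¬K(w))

First replace A → B with ¬A ∨ B.
  ¬(¬¬(∃u N(u)) ∨ (∃x ∀q (¬D(x) ∧ ¬D(q)))) ∨ (∀w ¬K(w))
Drive negations inward (¬∀x A ≡ ∃x ¬A, ¬∃x A ≡ ∀x ¬A, De Morgan for ∧/∨):
  (∀u ¬N(u)) ∧ (∀x ∃q (D(x) ∨ D(q))) ∨ (∀w ¬K(w))
Pull the quantifiers to the front (each side's bound variable is not free in the other side):
  ∀u ∀x ∃q ∀w (¬N(u) ∧ (D(x) ∨ D(q)) ∨ ¬K(w))

∀u ∀x ∃q ∀w (¬N(u) ∧ (D(x) ∨ D(q)) ∨ ¬K(w))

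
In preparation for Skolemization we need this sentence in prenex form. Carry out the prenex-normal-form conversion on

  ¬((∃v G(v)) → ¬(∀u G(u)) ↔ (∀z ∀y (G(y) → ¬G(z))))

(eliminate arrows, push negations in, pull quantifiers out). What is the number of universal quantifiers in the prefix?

4

Eliminate → and ↔ using ¬ and ∨; A ↔ B as (¬A ∨ B) ∧ (¬B ∨ A).
  ¬((¬(¬(∃v G(v)) ∨ ¬(∀u G(u))) ∨ (∀z ∀y (¬G(y) ∨ ¬G(z)))) ∧ (¬(∀z ∀y (¬G(y) ∨ ¬G(z))) ∨ ¬(∃v G(v)) ∨ ¬(∀u G(u))))
Move each ¬ inward, flipping quantifiers it crosses:
  ((∀v ¬G(v)) ∨ (∃u ¬G(u))) ∧ (∃z ∃y (G(y) ∧ G(z))) ∨ (∀z ∀y (¬G(y) ∨ ¬G(z))) ∧ (∃v G(v)) ∧ (∀u G(u))
Give each quantifier a distinct variable: z↦x, y↦t, v↦q, u↦w.
  ((∀v ¬G(v)) ∨ (∃u ¬G(u))) ∧ (∃z ∃y (G(y) ∧ G(z))) ∨ (∀x ∀t (¬G(t) ∨ ¬G(x))) ∧ (∃q G(q)) ∧ (∀w G(w))
Extract every quantifier outward, since the variables are now distinct and don't occur free across branches:
  ∀v ∃u ∃z ∃y ∀x ∀t ∃q ∀w ((¬G(v) ∨ ¬G(u)) ∧ G(y) ∧ G(z) ∨ (¬G(t) ∨ ¬G(x)) ∧ G(q) ∧ G(w))
The prefix is ∀v ∃u ∃z ∃y ∀x ∀t ∃q ∀w: 4 universal, 4 existential.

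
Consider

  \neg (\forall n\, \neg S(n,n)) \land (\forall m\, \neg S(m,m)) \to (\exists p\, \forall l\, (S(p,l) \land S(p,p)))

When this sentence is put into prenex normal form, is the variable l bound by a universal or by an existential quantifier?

First replace A → B with ¬A ∨ B.
  \neg (\neg (\forall n\, \neg S(n,n)) \land (\forall m\, \neg S(m,m))) \lor (\exists p\, \forall l\, (S(p,l) \land S(p,p)))
Push ¬ through the quantifiers and connectives to reach negation normal form:
  (\forall n\, \neg S(n,n)) \lor (\exists m\, S(m,m)) \lor (\exists p\, \forall l\, (S(p,l) \land S(p,p)))
Extract every quantifier outward, since the variables are now distinct and don't occur free across branches:
  \forall n\, \exists m\, \exists p\, \forall l\, (\neg S(n,n) \lor S(m,m) \lor S(p,l) \land S(p,p))
The quantifier \forall l sits under an even number of negations (counting the antecedent side of each →), so it remains universal.

universal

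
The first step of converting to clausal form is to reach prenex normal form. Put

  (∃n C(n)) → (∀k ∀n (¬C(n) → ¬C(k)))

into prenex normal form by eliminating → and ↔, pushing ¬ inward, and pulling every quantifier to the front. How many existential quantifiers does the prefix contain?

Rewrite implications/biconditionals: A → B as ¬A ∨ B.
  ¬(∃n C(n)) ∨ (∀k ∀n (¬¬C(n) ∨ ¬C(k)))
Push ¬ through the quantifiers and connectives to reach negation normal form:
  (∀n ¬C(n)) ∨ (∀k ∀n (C(n) ∨ ¬C(k)))
Give each quantifier a distinct variable: n↦u.
  (∀n ¬C(n)) ∨ (∀k ∀u (C(u) ∨ ¬C(k)))
Extract every quantifier outward, since the variables are now distinct and don't occur free across branches:
  ∀n ∀k ∀u (¬C(n) ∨ C(u) ∨ ¬C(k))
The prefix is ∀n ∀k ∀u: 3 universal, 0 existential.

0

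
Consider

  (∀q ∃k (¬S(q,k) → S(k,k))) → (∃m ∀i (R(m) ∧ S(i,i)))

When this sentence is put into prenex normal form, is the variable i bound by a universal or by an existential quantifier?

universal

First replace A → B with ¬A ∨ B.
  ¬(∀q ∃k (¬¬S(q,k) ∨ S(k,k))) ∨ (∃m ∀i (R(m) ∧ S(i,i)))
Drive negations inward (¬∀x A ≡ ∃x ¬A, ¬∃x A ≡ ∀x ¬A, De Morgan for ∧/∨):
  (∃q ∀k (¬S(q,k) ∧ ¬S(k,k))) ∨ (∃m ∀i (R(m) ∧ S(i,i)))
All bound variables are already distinct, so no renaming is needed.
Extract every quantifier outward, since the variables are now distinct and don't occur free across branches:
  ∃q ∀k ∃m ∀i (¬S(q,k) ∧ ¬S(k,k) ∨ R(m) ∧ S(i,i))
The quantifier ∀i sits under an even number of negations (counting the antecedent side of each →), so it remains universal.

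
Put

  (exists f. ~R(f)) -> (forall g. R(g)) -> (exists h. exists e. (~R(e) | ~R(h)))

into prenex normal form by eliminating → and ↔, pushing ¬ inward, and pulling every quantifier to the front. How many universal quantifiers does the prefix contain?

First replace A → B with ¬A ∨ B.
  ~(exists f. ~R(f)) | ~(forall g. R(g)) | (exists h. exists e. (~R(e) | ~R(h)))
Push ¬ through the quantifiers and connectives to reach negation normal form:
  (forall f. R(f)) | (exists g. ~R(g)) | (exists h. exists e. (~R(e) | ~R(h)))
Extract every quantifier outward, since the variables are now distinct and don't occur free across branches:
  forall f. exists g. exists h. exists e. (R(f) | ~R(g) | ~R(e) | ~R(h))
The prefix is forall f exists g exists h exists e: 1 universal, 3 existential.

1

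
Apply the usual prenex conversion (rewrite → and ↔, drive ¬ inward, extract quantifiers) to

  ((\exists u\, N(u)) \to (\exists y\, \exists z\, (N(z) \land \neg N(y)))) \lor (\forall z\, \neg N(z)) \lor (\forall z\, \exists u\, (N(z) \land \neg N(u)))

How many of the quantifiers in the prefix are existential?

3

Eliminate → and ↔ using ¬ and ∨.
  \neg (\exists u\, N(u)) \lor (\exists y\, \exists z\, (N(z) \land \neg N(y))) \lor (\forall z\, \neg N(z)) \lor (\forall z\, \exists u\, (N(z) \land \neg N(u)))
Push ¬ through the quantifiers and connectives to reach negation normal form:
  (\forall u\, \neg N(u)) \lor (\exists y\, \exists z\, (N(z) \land \neg N(y))) \lor (\forall z\, \neg N(z)) \lor (\forall z\, \exists u\, (N(z) \land \neg N(u)))
Give each quantifier a distinct variable: z↦z1, z↦v1, u↦c.
  (\forall u\, \neg N(u)) \lor (\exists y\, \exists z\, (N(z) \land \neg N(y))) \lor (\forall z1\, \neg N(z1)) \lor (\forall v1\, \exists c\, (N(v1) \land \neg N(c)))
Extract every quantifier outward, since the variables are now distinct and don't occur free across branches:
  \forall u\, \exists y\, \exists z\, \forall z1\, \forall v1\, \exists c\, (\neg N(u) \lor N(z) \land \neg N(y) \lor \neg N(z1) \lor N(v1) \land \neg N(c))
The prefix is \forall u \exists y \exists z \forall z1 \forall v1 \exists c: 3 universal, 3 existential.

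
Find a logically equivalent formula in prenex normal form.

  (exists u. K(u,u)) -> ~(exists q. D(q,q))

First replace A → B with ¬A ∨ B.
  ~(exists u. K(u,u)) | ~(exists q. D(q,q))
Push ¬ through the quantifiers and connectives to reach negation normal form:
  (forall u. ~K(u,u)) | (forall q. ~D(q,q))
Extract every quantifier outward, since the variables are now distinct and don't occur free across branches:
  forall u. forall q. (~K(u,u) | ~D(q,q))

forall u. forall q. (~K(u,u) | ~D(q,q))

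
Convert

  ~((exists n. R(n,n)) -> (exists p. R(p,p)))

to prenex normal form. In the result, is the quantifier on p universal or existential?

universal

Eliminate → and ↔ using ¬ and ∨.
  ~(~(exists n. R(n,n)) | (exists p. R(p,p)))
Move each ¬ inward, flipping quantifiers it crosses:
  (exists n. R(n,n)) & (forall p. ~R(p,p))
Extract every quantifier outward, since the variables are now distinct and don't occur free across branches:
  exists n. forall p. (R(n,n) & ~R(p,p))
The quantifier exists p sits under an odd number of negations (counting the antecedent side of each →), so it flips to forall p.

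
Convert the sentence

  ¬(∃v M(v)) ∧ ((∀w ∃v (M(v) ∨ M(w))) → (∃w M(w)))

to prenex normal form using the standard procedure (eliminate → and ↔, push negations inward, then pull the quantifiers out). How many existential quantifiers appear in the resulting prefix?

2

First replace A → B with ¬A ∨ B.
  ¬(∃v M(v)) ∧ (¬(∀w ∃v (M(v) ∨ M(w))) ∨ (∃w M(w)))
Drive negations inward (¬∀x A ≡ ∃x ¬A, ¬∃x A ≡ ∀x ¬A, De Morgan for ∧/∨):
  (∀v ¬M(v)) ∧ ((∃w ∀v (¬M(v) ∧ ¬M(w))) ∨ (∃w M(w)))
Standardize variables apart so no two quantifiers bind the same name: v↦x1, w↦x.
  (∀v ¬M(v)) ∧ ((∃w ∀x1 (¬M(x1) ∧ ¬M(w))) ∨ (∃x M(x)))
Finally move all quantifiers to the prefix:
  ∀v ∃w ∀x1 ∃x (¬M(v) ∧ (¬M(x1) ∧ ¬M(w) ∨ M(x)))
The prefix is ∀v ∃w ∀x1 ∃x: 2 universal, 2 existential.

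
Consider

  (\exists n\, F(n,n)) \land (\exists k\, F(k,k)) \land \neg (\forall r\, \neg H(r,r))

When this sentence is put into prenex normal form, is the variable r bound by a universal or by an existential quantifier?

Move each ¬ inward, flipping quantifiers it crosses:
  (\exists n\, F(n,n)) \land (\exists k\, F(k,k)) \land (\exists r\, H(r,r))
All bound variables are already distinct, so no renaming is needed.
Extract every quantifier outward, since the variables are now distinct and don't occur free across branches:
  \exists n\, \exists k\, \exists r\, (F(n,n) \land F(k,k) \land H(r,r))
The quantifier \forall r sits under an odd number of negations, so it flips to \exists r.

existential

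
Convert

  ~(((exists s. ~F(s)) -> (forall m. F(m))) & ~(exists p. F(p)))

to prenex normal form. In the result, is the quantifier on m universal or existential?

First replace A → B with ¬A ∨ B.
  ~((~(exists s. ~F(s)) | (forall m. F(m))) & ~(exists p. F(p)))
Move each ¬ inward, flipping quantifiers it crosses:
  (exists s. ~F(s)) & (exists m. ~F(m)) | (exists p. F(p))
Pull the quantifiers to the front (each side's bound variable is not free in the other side):
  exists s. exists m. exists p. (~F(s) & ~F(m) | F(p))
The quantifier forall m sits under an odd number of negations (counting the antecedent side of each →), so it flips to exists m.

existential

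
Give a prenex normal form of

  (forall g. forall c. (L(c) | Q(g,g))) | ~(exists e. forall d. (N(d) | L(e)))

forall g. forall c. forall e. exists d. (L(c) | Q(g,g) | ~N(d) & ~L(e))

Drive negations inward (¬∀x A ≡ ∃x ¬A, ¬∃x A ≡ ∀x ¬A, De Morgan for ∧/∨):
  (forall g. forall c. (L(c) | Q(g,g))) | (forall e. exists d. (~N(d) & ~L(e)))
All bound variables are already distinct, so no renaming is needed.
Finally move all quantifiers to the prefix:
  forall g. forall c. forall e. exists d. (L(c) | Q(g,g) | ~N(d) & ~L(e))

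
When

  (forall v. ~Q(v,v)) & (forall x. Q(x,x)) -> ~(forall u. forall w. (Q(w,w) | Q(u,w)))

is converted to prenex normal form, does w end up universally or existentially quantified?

Eliminate → and ↔ using ¬ and ∨.
  ~((forall v. ~Q(v,v)) & (forall x. Q(x,x))) | ~(forall u. forall w. (Q(w,w) | Q(u,w)))
Push ¬ through the quantifiers and connectives to reach negation normal form:
  (exists v. Q(v,v)) | (exists x. ~Q(x,x)) | (exists u. exists w. (~Q(w,w) & ~Q(u,w)))
Pull the quantifiers to the front (each side's bound variable is not free in the other side):
  exists v. exists x. exists u. exists w. (Q(v,v) | ~Q(x,x) | ~Q(w,w) & ~Q(u,w))
The quantifier forall w sits under an odd number of negations (counting the antecedent side of each →), so it flips to exists w.

existential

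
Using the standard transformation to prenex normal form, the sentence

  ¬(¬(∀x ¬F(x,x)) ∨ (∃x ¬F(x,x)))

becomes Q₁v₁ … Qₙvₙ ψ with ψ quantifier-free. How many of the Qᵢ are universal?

Move each ¬ inward, flipping quantifiers it crosses:
  (∀x ¬F(x,x)) ∧ (∀x F(x,x))
Standardize variables apart so no two quantifiers bind the same name: x↦z.
  (∀x ¬F(x,x)) ∧ (∀z F(z,z))
Pull the quantifiers to the front (each side's bound variable is not free in the other side):
  ∀x ∀z (¬F(x,x) ∧ F(z,z))
The prefix is ∀x ∀z: 2 universal, 0 existential.

2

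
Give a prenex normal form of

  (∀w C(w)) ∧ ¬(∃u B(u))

Drive negations inward (¬∀x A ≡ ∃x ¬A, ¬∃x A ≡ ∀x ¬A, De Morgan for ∧/∨):
  (∀w C(w)) ∧ (∀u ¬B(u))
Extract every quantifier outward, since the variables are now distinct and don't occur free across branches:
  ∀w ∀u (C(w) ∧ ¬B(u))

∀w ∀u (C(w) ∧ ¬B(u))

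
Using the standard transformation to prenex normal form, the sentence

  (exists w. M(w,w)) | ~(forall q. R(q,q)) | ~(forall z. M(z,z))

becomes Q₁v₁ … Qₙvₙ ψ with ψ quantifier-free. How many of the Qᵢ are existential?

Move each ¬ inward, flipping quantifiers it crosses:
  (exists w. M(w,w)) | (exists q. ~R(q,q)) | (exists z. ~M(z,z))
Extract every quantifier outward, since the variables are now distinct and don't occur free across branches:
  exists w. exists q. exists z. (M(w,w) | ~R(q,q) | ~M(z,z))
The prefix is exists w exists q exists z: 0 universal, 3 existential.

3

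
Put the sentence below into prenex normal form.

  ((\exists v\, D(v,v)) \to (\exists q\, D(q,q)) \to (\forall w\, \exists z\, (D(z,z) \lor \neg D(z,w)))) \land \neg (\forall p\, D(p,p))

\forall v\, \forall q\, \forall w\, \exists z\, \exists p\, ((\neg D(v,v) \lor \neg D(q,q) \lor D(z,z) \lor \neg D(z,w)) \land \neg D(p,p))

Rewrite implications/biconditionals: A → B as ¬A ∨ B.
  (\neg (\exists v\, D(v,v)) \lor \neg (\exists q\, D(q,q)) \lor (\forall w\, \exists z\, (D(z,z) \lor \neg D(z,w)))) \land \neg (\forall p\, D(p,p))
Drive negations inward (¬∀x A ≡ ∃x ¬A, ¬∃x A ≡ ∀x ¬A, De Morgan for ∧/∨):
  ((\forall v\, \neg D(v,v)) \lor (\forall q\, \neg D(q,q)) \lor (\forall w\, \exists z\, (D(z,z) \lor \neg D(z,w)))) \land (\exists p\, \neg D(p,p))
Finally move all quantifiers to the prefix:
  \forall v\, \forall q\, \forall w\, \exists z\, \exists p\, ((\neg D(v,v) \lor \neg D(q,q) \lor D(z,z) \lor \neg D(z,w)) \land \neg D(p,p))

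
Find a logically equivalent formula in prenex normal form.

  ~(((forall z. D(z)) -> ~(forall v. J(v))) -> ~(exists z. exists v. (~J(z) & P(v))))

Eliminate → and ↔ using ¬ and ∨.
  ~(~(~(forall z. D(z)) | ~(forall v. J(v))) | ~(exists z. exists v. (~J(z) & P(v))))
Move each ¬ inward, flipping quantifiers it crosses:
  ((exists z. ~D(z)) | (exists v. ~J(v))) & (exists z. exists v. (~J(z) & P(v)))
Standardize variables apart so no two quantifiers bind the same name: z↦w1, v↦s.
  ((exists z. ~D(z)) | (exists v. ~J(v))) & (exists w1. exists s. (~J(w1) & P(s)))
Finally move all quantifiers to the prefix:
  exists z. exists v. exists w1. exists s. ((~D(z) | ~J(v)) & ~J(w1) & P(s))

exists z. exists v. exists w1. exists s. ((~D(z) | ~J(v)) & ~J(w1) & P(s))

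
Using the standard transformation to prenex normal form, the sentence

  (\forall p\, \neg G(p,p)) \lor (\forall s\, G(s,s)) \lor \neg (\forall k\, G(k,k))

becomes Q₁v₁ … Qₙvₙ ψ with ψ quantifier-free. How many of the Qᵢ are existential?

Push ¬ through the quantifiers and connectives to reach negation normal form:
  (\forall p\, \neg G(p,p)) \lor (\forall s\, G(s,s)) \lor (\exists k\, \neg G(k,k))
All bound variables are already distinct, so no renaming is needed.
Pull the quantifiers to the front (each side's bound variable is not free in the other side):
  \forall p\, \forall s\, \exists k\, (\neg G(p,p) \lor G(s,s) \lor \neg G(k,k))
The prefix is \forall p \forall s \exists k: 2 universal, 1 existential.

1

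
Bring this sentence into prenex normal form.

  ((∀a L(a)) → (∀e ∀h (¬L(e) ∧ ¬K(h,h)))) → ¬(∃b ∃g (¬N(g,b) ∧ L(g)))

∀a ∃e ∃h ∀b ∀g (L(a) ∧ (L(e) ∨ K(h,h)) ∨ N(g,b) ∨ ¬L(g))

Rewrite implications/biconditionals: A → B as ¬A ∨ B.
  ¬(¬(∀a L(a)) ∨ (∀e ∀h (¬L(e) ∧ ¬K(h,h)))) ∨ ¬(∃b ∃g (¬N(g,b) ∧ L(g)))
Move each ¬ inward, flipping quantifiers it crosses:
  (∀a L(a)) ∧ (∃e ∃h (L(e) ∨ K(h,h))) ∨ (∀b ∀g (N(g,b) ∨ ¬L(g)))
All bound variables are already distinct, so no renaming is needed.
Extract every quantifier outward, since the variables are now distinct and don't occur free across branches:
  ∀a ∃e ∃h ∀b ∀g (L(a) ∧ (L(e) ∨ K(h,h)) ∨ N(g,b) ∨ ¬L(g))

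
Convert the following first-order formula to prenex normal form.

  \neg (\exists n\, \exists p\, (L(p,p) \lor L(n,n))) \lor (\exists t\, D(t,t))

Push ¬ through the quantifiers and connectives to reach negation normal form:
  (\forall n\, \forall p\, (\neg L(p,p) \land \neg L(n,n))) \lor (\exists t\, D(t,t))
Pull the quantifiers to the front (each side's bound variable is not free in the other side):
  \forall n\, \forall p\, \exists t\, (\neg L(p,p) \land \neg L(n,n) \lor D(t,t))

\forall n\, \forall p\, \exists t\, (\neg L(p,p) \land \neg L(n,n) \lor D(t,t))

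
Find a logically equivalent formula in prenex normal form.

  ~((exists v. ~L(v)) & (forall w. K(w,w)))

Move each ¬ inward, flipping quantifiers it crosses:
  (forall v. L(v)) | (exists w. ~K(w,w))
Pull the quantifiers to the front (each side's bound variable is not free in the other side):
  forall v. exists w. (L(v) | ~K(w,w))

forall v. exists w. (L(v) | ~K(w,w))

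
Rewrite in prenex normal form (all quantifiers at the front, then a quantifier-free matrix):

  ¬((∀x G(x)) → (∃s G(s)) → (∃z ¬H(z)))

∀x ∃s ∀z (G(x) ∧ G(s) ∧ H(z))

Rewrite implications/biconditionals: A → B as ¬A ∨ B.
  ¬(¬(∀x G(x)) ∨ ¬(∃s G(s)) ∨ (∃z ¬H(z)))
Drive negations inward (¬∀x A ≡ ∃x ¬A, ¬∃x A ≡ ∀x ¬A, De Morgan for ∧/∨):
  (∀x G(x)) ∧ (∃s G(s)) ∧ (∀z H(z))
Finally move all quantifiers to the prefix:
  ∀x ∃s ∀z (G(x) ∧ G(s) ∧ H(z))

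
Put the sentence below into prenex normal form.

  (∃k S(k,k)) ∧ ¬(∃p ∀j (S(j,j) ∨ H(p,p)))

∃k ∀p ∃j (S(k,k) ∧ ¬S(j,j) ∧ ¬H(p,p))

Move each ¬ inward, flipping quantifiers it crosses:
  (∃k S(k,k)) ∧ (∀p ∃j (¬S(j,j) ∧ ¬H(p,p)))
All bound variables are already distinct, so no renaming is needed.
Finally move all quantifiers to the prefix:
  ∃k ∀p ∃j (S(k,k) ∧ ¬S(j,j) ∧ ¬H(p,p))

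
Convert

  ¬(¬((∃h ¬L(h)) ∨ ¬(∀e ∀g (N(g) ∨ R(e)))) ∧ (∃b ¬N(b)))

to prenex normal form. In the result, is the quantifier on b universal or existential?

universal

Move each ¬ inward, flipping quantifiers it crosses:
  (∃h ¬L(h)) ∨ (∃e ∃g (¬N(g) ∧ ¬R(e))) ∨ (∀b N(b))
All bound variables are already distinct, so no renaming is needed.
Pull the quantifiers to the front (each side's bound variable is not free in the other side):
  ∃h ∃e ∃g ∀b (¬L(h) ∨ ¬N(g) ∧ ¬R(e) ∨ N(b))
The quantifier ∃b sits under an odd number of negations, so it flips to ∀b.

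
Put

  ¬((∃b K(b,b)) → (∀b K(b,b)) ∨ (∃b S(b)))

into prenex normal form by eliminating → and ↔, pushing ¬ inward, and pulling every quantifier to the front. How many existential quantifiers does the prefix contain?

2

Rewrite implications/biconditionals: A → B as ¬A ∨ B.
  ¬(¬(∃b K(b,b)) ∨ (∀b K(b,b)) ∨ (∃b S(b)))
Push ¬ through the quantifiers and connectives to reach negation normal form:
  (∃b K(b,b)) ∧ (∃b ¬K(b,b)) ∧ (∀b ¬S(b))
Rename bound variables to avoid capture: b↦z, b↦x.
  (∃b K(b,b)) ∧ (∃z ¬K(z,z)) ∧ (∀x ¬S(x))
Extract every quantifier outward, since the variables are now distinct and don't occur free across branches:
  ∃b ∃z ∀x (K(b,b) ∧ ¬K(z,z) ∧ ¬S(x))
The prefix is ∃b ∃z ∀x: 1 universal, 2 existential.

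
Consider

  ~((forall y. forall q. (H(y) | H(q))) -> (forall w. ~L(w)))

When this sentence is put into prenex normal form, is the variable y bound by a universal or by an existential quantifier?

universal

Rewrite implications/biconditionals: A → B as ¬A ∨ B.
  ~(~(forall y. forall q. (H(y) | H(q))) | (forall w. ~L(w)))
Move each ¬ inward, flipping quantifiers it crosses:
  (forall y. forall q. (H(y) | H(q))) & (exists w. L(w))
All bound variables are already distinct, so no renaming is needed.
Finally move all quantifiers to the prefix:
  forall y. forall q. exists w. ((H(y) | H(q)) & L(w))
The quantifier forall y sits under an even number of negations (counting the antecedent side of each →), so it remains universal.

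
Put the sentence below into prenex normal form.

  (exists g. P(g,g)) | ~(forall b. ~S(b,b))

exists g. exists b. (P(g,g) | S(b,b))

Drive negations inward (¬∀x A ≡ ∃x ¬A, ¬∃x A ≡ ∀x ¬A, De Morgan for ∧/∨):
  (exists g. P(g,g)) | (exists b. S(b,b))
All bound variables are already distinct, so no renaming is needed.
Pull the quantifiers to the front (each side's bound variable is not free in the other side):
  exists g. exists b. (P(g,g) | S(b,b))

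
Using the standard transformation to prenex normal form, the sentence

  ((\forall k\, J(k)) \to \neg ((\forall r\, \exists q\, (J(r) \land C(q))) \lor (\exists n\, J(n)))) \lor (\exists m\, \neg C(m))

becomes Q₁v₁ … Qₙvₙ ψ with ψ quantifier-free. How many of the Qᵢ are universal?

2

First replace A → B with ¬A ∨ B.
  \neg (\forall k\, J(k)) \lor \neg ((\forall r\, \exists q\, (J(r) \land C(q))) \lor (\exists n\, J(n))) \lor (\exists m\, \neg C(m))
Move each ¬ inward, flipping quantifiers it crosses:
  (\exists k\, \neg J(k)) \lor (\exists r\, \forall q\, (\neg J(r) \lor \neg C(q))) \land (\forall n\, \neg J(n)) \lor (\exists m\, \neg C(m))
All bound variables are already distinct, so no renaming is needed.
Pull the quantifiers to the front (each side's bound variable is not free in the other side):
  \exists k\, \exists r\, \forall q\, \forall n\, \exists m\, (\neg J(k) \lor (\neg J(r) \lor \neg C(q)) \land \neg J(n) \lor \neg C(m))
The prefix is \exists k \exists r \forall q \forall n \exists m: 2 universal, 3 existential.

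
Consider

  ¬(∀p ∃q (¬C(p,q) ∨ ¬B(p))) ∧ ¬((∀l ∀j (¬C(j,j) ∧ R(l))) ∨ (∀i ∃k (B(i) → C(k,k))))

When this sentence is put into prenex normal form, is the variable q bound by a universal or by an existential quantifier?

Eliminate → and ↔ using ¬ and ∨.
  ¬(∀p ∃q (¬C(p,q) ∨ ¬B(p))) ∧ ¬((∀l ∀j (¬C(j,j) ∧ R(l))) ∨ (∀i ∃k (¬B(i) ∨ C(k,k))))
Drive negations inward (¬∀x A ≡ ∃x ¬A, ¬∃x A ≡ ∀x ¬A, De Morgan for ∧/∨):
  (∃p ∀q (C(p,q) ∧ B(p))) ∧ (∃l ∃j (C(j,j) ∨ ¬R(l))) ∧ (∃i ∀k (B(i) ∧ ¬C(k,k)))
Finally move all quantifiers to the prefix:
  ∃p ∀q ∃l ∃j ∃i ∀k (C(p,q) ∧ B(p) ∧ (C(j,j) ∨ ¬R(l)) ∧ B(i) ∧ ¬C(k,k))
The quantifier ∃q sits under an odd number of negations (counting the antecedent side of each →), so it flips to ∀q.

universal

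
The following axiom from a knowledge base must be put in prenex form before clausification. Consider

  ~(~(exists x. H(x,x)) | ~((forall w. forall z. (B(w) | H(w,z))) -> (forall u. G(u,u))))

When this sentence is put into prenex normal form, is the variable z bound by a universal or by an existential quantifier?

existential

Rewrite implications/biconditionals: A → B as ¬A ∨ B.
  ~(~(exists x. H(x,x)) | ~(~(forall w. forall z. (B(w) | H(w,z))) | (forall u. G(u,u))))
Push ¬ through the quantifiers and connectives to reach negation normal form:
  (exists x. H(x,x)) & ((exists w. exists z. (~B(w) & ~H(w,z))) | (forall u. G(u,u)))
All bound variables are already distinct, so no renaming is needed.
Finally move all quantifiers to the prefix:
  exists x. exists w. exists z. forall u. (H(x,x) & (~B(w) & ~H(w,z) | G(u,u)))
The quantifier forall z sits under an odd number of negations (counting the antecedent side of each →), so it flips to exists z.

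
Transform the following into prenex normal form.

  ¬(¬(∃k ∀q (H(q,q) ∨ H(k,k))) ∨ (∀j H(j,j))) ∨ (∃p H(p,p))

Drive negations inward (¬∀x A ≡ ∃x ¬A, ¬∃x A ≡ ∀x ¬A, De Morgan for ∧/∨):
  (∃k ∀q (H(q,q) ∨ H(k,k))) ∧ (∃j ¬H(j,j)) ∨ (∃p H(p,p))
All bound variables are already distinct, so no renaming is needed.
Pull the quantifiers to the front (each side's bound variable is not free in the other side):
  ∃k ∀q ∃j ∃p ((H(q,q) ∨ H(k,k)) ∧ ¬H(j,j) ∨ H(p,p))

∃k ∀q ∃j ∃p ((H(q,q) ∨ H(k,k)) ∧ ¬H(j,j) ∨ H(p,p))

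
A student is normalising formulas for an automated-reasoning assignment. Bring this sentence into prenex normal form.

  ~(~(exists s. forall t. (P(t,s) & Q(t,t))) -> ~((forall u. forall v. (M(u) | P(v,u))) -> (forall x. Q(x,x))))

forall s. exists t. exists u. exists v. forall x. ((~P(t,s) | ~Q(t,t)) & (~M(u) & ~P(v,u) | Q(x,x)))

Rewrite implications/biconditionals: A → B as ¬A ∨ B.
  ~(~~(exists s. forall t. (P(t,s) & Q(t,t))) | ~(~(forall u. forall v. (M(u) | P(v,u))) | (forall x. Q(x,x))))
Move each ¬ inward, flipping quantifiers it crosses:
  (forall s. exists t. (~P(t,s) | ~Q(t,t))) & ((exists u. exists v. (~M(u) & ~P(v,u))) | (forall x. Q(x,x)))
All bound variables are already distinct, so no renaming is needed.
Finally move all quantifiers to the prefix:
  forall s. exists t. exists u. exists v. forall x. ((~P(t,s) | ~Q(t,t)) & (~M(u) & ~P(v,u) | Q(x,x)))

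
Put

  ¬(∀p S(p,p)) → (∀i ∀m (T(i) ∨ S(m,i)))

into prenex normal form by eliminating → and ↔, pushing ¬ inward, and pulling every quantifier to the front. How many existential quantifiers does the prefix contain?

Rewrite implications/biconditionals: A → B as ¬A ∨ B.
  ¬¬(∀p S(p,p)) ∨ (∀i ∀m (T(i) ∨ S(m,i)))
Move each ¬ inward, flipping quantifiers it crosses:
  (∀p S(p,p)) ∨ (∀i ∀m (T(i) ∨ S(m,i)))
All bound variables are already distinct, so no renaming is needed.
Finally move all quantifiers to the prefix:
  ∀p ∀i ∀m (S(p,p) ∨ T(i) ∨ S(m,i))
The prefix is ∀p ∀i ∀m: 3 universal, 0 existential.

0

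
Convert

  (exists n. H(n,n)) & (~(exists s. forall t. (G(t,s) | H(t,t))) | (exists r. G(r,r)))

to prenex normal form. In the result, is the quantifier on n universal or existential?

existential

Drive negations inward (¬∀x A ≡ ∃x ¬A, ¬∃x A ≡ ∀x ¬A, De Morgan for ∧/∨):
  (exists n. H(n,n)) & ((forall s. exists t. (~G(t,s) & ~H(t,t))) | (exists r. G(r,r)))
All bound variables are already distinct, so no renaming is needed.
Finally move all quantifiers to the prefix:
  exists n. forall s. exists t. exists r. (H(n,n) & (~G(t,s) & ~H(t,t) | G(r,r)))
The quantifier exists n sits under an even number of negations, so it remains existential.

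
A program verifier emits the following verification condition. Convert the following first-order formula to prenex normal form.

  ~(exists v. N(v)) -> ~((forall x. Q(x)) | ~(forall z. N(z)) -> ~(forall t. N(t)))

Eliminate → and ↔ using ¬ and ∨.
  ~~(exists v. N(v)) | ~(~((forall x. Q(x)) | ~(forall z. N(z))) | ~(forall t. N(t)))
Drive negations inward (¬∀x A ≡ ∃x ¬A, ¬∃x A ≡ ∀x ¬A, De Morgan for ∧/∨):
  (exists v. N(v)) | ((forall x. Q(x)) | (exists z. ~N(z))) & (forall t. N(t))
All bound variables are already distinct, so no renaming is needed.
Finally move all quantifiers to the prefix:
  exists v. forall x. exists z. forall t. (N(v) | (Q(x) | ~N(z)) & N(t))

exists v. forall x. exists z. forall t. (N(v) | (Q(x) | ~N(z)) & N(t))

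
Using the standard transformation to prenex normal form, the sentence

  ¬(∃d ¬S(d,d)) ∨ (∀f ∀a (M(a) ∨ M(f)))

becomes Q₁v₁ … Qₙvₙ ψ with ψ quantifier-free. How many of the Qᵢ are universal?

Drive negations inward (¬∀x A ≡ ∃x ¬A, ¬∃x A ≡ ∀x ¬A, De Morgan for ∧/∨):
  (∀d S(d,d)) ∨ (∀f ∀a (M(a) ∨ M(f)))
All bound variables are already distinct, so no renaming is needed.
Pull the quantifiers to the front (each side's bound variable is not free in the other side):
  ∀d ∀f ∀a (S(d,d) ∨ M(a) ∨ M(f))
The prefix is ∀d ∀f ∀a: 3 universal, 0 existential.

3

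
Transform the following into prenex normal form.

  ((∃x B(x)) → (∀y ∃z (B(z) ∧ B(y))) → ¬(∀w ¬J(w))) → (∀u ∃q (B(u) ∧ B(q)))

∃x ∀y ∃z ∀w ∀u ∃q (B(x) ∧ B(z) ∧ B(y) ∧ ¬J(w) ∨ B(u) ∧ B(q))

Rewrite implications/biconditionals: A → B as ¬A ∨ B.
  ¬(¬(∃x B(x)) ∨ ¬(∀y ∃z (B(z) ∧ B(y))) ∨ ¬(∀w ¬J(w))) ∨ (∀u ∃q (B(u) ∧ B(q)))
Push ¬ through the quantifiers and connectives to reach negation normal form:
  (∃x B(x)) ∧ (∀y ∃z (B(z) ∧ B(y))) ∧ (∀w ¬J(w)) ∨ (∀u ∃q (B(u) ∧ B(q)))
All bound variables are already distinct, so no renaming is needed.
Extract every quantifier outward, since the variables are now distinct and don't occur free across branches:
  ∃x ∀y ∃z ∀w ∀u ∃q (B(x) ∧ B(z) ∧ B(y) ∧ ¬J(w) ∨ B(u) ∧ B(q))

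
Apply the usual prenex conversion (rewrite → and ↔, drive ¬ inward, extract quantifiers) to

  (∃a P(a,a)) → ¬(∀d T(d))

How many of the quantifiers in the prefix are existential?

1

Eliminate → and ↔ using ¬ and ∨.
  ¬(∃a P(a,a)) ∨ ¬(∀d T(d))
Drive negations inward (¬∀x A ≡ ∃x ¬A, ¬∃x A ≡ ∀x ¬A, De Morgan for ∧/∨):
  (∀a ¬P(a,a)) ∨ (∃d ¬T(d))
Pull the quantifiers to the front (each side's bound variable is not free in the other side):
  ∀a ∃d (¬P(a,a) ∨ ¬T(d))
The prefix is ∀a ∃d: 1 universal, 1 existential.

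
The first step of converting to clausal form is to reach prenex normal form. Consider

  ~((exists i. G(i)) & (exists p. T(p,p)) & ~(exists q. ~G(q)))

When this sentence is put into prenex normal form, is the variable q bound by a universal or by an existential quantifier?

existential

Move each ¬ inward, flipping quantifiers it crosses:
  (forall i. ~G(i)) | (forall p. ~T(p,p)) | (exists q. ~G(q))
All bound variables are already distinct, so no renaming is needed.
Extract every quantifier outward, since the variables are now distinct and don't occur free across branches:
  forall i. forall p. exists q. (~G(i) | ~T(p,p) | ~G(q))
The quantifier exists q sits under an even number of negations, so it remains existential.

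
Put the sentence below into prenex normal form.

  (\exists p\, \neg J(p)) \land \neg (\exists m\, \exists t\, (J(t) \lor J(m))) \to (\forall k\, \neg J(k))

\forall p\, \exists m\, \exists t\, \forall k\, (J(p) \lor J(t) \lor J(m) \lor \neg J(k))

First replace A → B with ¬A ∨ B.
  \neg ((\exists p\, \neg J(p)) \land \neg (\exists m\, \exists t\, (J(t) \lor J(m)))) \lor (\forall k\, \neg J(k))
Drive negations inward (¬∀x A ≡ ∃x ¬A, ¬∃x A ≡ ∀x ¬A, De Morgan for ∧/∨):
  (\forall p\, J(p)) \lor (\exists m\, \exists t\, (J(t) \lor J(m))) \lor (\forall k\, \neg J(k))
Pull the quantifiers to the front (each side's bound variable is not free in the other side):
  \forall p\, \exists m\, \exists t\, \forall k\, (J(p) \lor J(t) \lor J(m) \lor \neg J(k))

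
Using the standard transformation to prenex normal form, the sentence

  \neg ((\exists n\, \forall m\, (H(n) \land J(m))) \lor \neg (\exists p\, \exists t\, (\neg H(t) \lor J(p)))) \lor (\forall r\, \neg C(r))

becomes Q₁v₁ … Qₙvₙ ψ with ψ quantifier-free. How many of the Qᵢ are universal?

2

Drive negations inward (¬∀x A ≡ ∃x ¬A, ¬∃x A ≡ ∀x ¬A, De Morgan for ∧/∨):
  (\forall n\, \exists m\, (\neg H(n) \lor \neg J(m))) \land (\exists p\, \exists t\, (\neg H(t) \lor J(p))) \lor (\forall r\, \neg C(r))
All bound variables are already distinct, so no renaming is needed.
Finally move all quantifiers to the prefix:
  \forall n\, \exists m\, \exists p\, \exists t\, \forall r\, ((\neg H(n) \lor \neg J(m)) \land (\neg H(t) \lor J(p)) \lor \neg C(r))
The prefix is \forall n \exists m \exists p \exists t \forall r: 2 universal, 3 existential.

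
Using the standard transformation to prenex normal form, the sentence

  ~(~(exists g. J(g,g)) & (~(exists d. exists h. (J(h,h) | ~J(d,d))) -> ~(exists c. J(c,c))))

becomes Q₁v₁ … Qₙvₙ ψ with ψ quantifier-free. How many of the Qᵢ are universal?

2

Eliminate → and ↔ using ¬ and ∨.
  ~(~(exists g. J(g,g)) & (~~(exists d. exists h. (J(h,h) | ~J(d,d))) | ~(exists c. J(c,c))))
Move each ¬ inward, flipping quantifiers it crosses:
  (exists g. J(g,g)) | (forall d. forall h. (~J(h,h) & J(d,d))) & (exists c. J(c,c))
Extract every quantifier outward, since the variables are now distinct and don't occur free across branches:
  exists g. forall d. forall h. exists c. (J(g,g) | ~J(h,h) & J(d,d) & J(c,c))
The prefix is exists g forall d forall h exists c: 2 universal, 2 existential.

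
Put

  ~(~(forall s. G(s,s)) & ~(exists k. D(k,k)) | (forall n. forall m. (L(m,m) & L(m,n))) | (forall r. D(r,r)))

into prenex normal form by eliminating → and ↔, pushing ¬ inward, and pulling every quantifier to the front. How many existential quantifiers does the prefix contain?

4

Drive negations inward (¬∀x A ≡ ∃x ¬A, ¬∃x A ≡ ∀x ¬A, De Morgan for ∧/∨):
  ((forall s. G(s,s)) | (exists k. D(k,k))) & (exists n. exists m. (~L(m,m) | ~L(m,n))) & (exists r. ~D(r,r))
All bound variables are already distinct, so no renaming is needed.
Extract every quantifier outward, since the variables are now distinct and don't occur free across branches:
  forall s. exists k. exists n. exists m. exists r. ((G(s,s) | D(k,k)) & (~L(m,m) | ~L(m,n)) & ~D(r,r))
The prefix is forall s exists k exists n exists m exists r: 1 universal, 4 existential.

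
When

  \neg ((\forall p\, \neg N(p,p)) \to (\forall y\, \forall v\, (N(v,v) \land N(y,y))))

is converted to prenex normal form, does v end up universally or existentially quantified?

First replace A → B with ¬A ∨ B.
  \neg (\neg (\forall p\, \neg N(p,p)) \lor (\forall y\, \forall v\, (N(v,v) \land N(y,y))))
Push ¬ through the quantifiers and connectives to reach negation normal form:
  (\forall p\, \neg N(p,p)) \land (\exists y\, \exists v\, (\neg N(v,v) \lor \neg N(y,y)))
Finally move all quantifiers to the prefix:
  \forall p\, \exists y\, \exists v\, (\neg N(p,p) \land (\neg N(v,v) \lor \neg N(y,y)))
The quantifier \forall v sits under an odd number of negations (counting the antecedent side of each →), so it flips to \exists v.

existential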